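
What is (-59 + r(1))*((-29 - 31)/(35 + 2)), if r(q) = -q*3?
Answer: 3720/37 ≈ 100.54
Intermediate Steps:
r(q) = -3*q
(-59 + r(1))*((-29 - 31)/(35 + 2)) = (-59 - 3*1)*((-29 - 31)/(35 + 2)) = (-59 - 3)*(-60/37) = -(-3720)/37 = -62*(-60/37) = 3720/37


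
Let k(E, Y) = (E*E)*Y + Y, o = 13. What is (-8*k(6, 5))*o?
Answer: -19240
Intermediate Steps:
k(E, Y) = Y + Y*E² (k(E, Y) = E²*Y + Y = Y*E² + Y = Y + Y*E²)
(-8*k(6, 5))*o = -40*(1 + 6²)*13 = -40*(1 + 36)*13 = -40*37*13 = -8*185*13 = -1480*13 = -19240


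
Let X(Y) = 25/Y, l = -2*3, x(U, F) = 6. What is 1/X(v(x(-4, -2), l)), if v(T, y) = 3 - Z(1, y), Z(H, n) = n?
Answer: 9/25 ≈ 0.36000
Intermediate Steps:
l = -6
v(T, y) = 3 - y
1/X(v(x(-4, -2), l)) = 1/(25/(3 - 1*(-6))) = 1/(25/(3 + 6)) = 1/(25/9) = 9/25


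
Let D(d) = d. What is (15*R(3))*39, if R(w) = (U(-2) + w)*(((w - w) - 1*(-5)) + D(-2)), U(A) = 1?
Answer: 7020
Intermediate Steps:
R(w) = 3 + 3*w (R(w) = (1 + w)*(((w - w) - 1*(-5)) - 2) = (1 + w)*((0 + 5) - 2) = (1 + w)*(5 - 2) = (1 + w)*3 = 3 + 3*w)
(15*R(3))*39 = (15*(3 + 3*3))*39 = (15*(3 + 9))*39 = (15*12)*39 = 180*39 = 7020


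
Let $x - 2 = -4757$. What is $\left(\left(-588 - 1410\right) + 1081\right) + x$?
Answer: $-5672$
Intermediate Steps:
$x = -4755$ ($x = 2 - 4757 = -4755$)
$\left(\left(-588 - 1410\right) + 1081\right) + x = \left(\left(-588 - 1410\right) + 1081\right) - 4755 = \left(-1998 + 1081\right) - 4755 = -917 - 4755 = -5672$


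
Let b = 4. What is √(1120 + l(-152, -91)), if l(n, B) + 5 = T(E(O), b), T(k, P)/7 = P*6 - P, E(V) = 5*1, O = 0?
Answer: √1255 ≈ 35.426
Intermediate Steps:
E(V) = 5
T(k, P) = 35*P (T(k, P) = 7*(P*6 - P) = 7*(6*P - P) = 7*(5*P) = 35*P)
l(n, B) = 135 (l(n, B) = -5 + 35*4 = -5 + 140 = 135)
√(1120 + l(-152, -91)) = √(1120 + 135) = √1255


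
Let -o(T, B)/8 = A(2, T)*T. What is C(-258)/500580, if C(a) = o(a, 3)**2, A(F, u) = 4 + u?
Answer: 7634565376/13905 ≈ 5.4905e+5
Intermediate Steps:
o(T, B) = -8*T*(4 + T) (o(T, B) = -8*(4 + T)*T = -8*T*(4 + T))
C(a) = 64*a**2*(4 + a)**2 (C(a) = (-8*a*(4 + a))**2 = 64*a**2*(4 + a)**2)
C(-258)/500580 = (64*(-258)**2*(4 - 258)**2)/500580 = (64*66564*(-254)**2)*(1/500580) = (64*66564*64516)*(1/500580) = 274844353536*(1/500580) = 7634565376/13905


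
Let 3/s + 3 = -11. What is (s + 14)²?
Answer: 37249/196 ≈ 190.05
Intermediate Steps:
s = -3/14 (s = 3/(-3 - 11) = 3/(-14) = 3*(-1/14) = -3/14 ≈ -0.21429)
(s + 14)² = (-3/14 + 14)² = (193/14)² = 37249/196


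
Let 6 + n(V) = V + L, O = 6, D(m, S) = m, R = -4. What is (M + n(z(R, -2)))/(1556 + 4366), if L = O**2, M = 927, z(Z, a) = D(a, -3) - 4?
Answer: 317/1974 ≈ 0.16059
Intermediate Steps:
z(Z, a) = -4 + a (z(Z, a) = a - 4 = -4 + a)
L = 36 (L = 6**2 = 36)
n(V) = 30 + V (n(V) = -6 + (V + 36) = -6 + (36 + V) = 30 + V)
(M + n(z(R, -2)))/(1556 + 4366) = (927 + (30 + (-4 - 2)))/(1556 + 4366) = (927 + (30 - 6))/5922 = (927 + 24)*(1/5922) = 951*(1/5922) = 317/1974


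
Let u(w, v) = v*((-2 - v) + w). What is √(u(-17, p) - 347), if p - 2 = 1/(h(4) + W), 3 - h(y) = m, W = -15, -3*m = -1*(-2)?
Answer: I*√447347/34 ≈ 19.672*I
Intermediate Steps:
m = -⅔ (m = -(-1)*(-2)/3 = -⅓*2 = -⅔ ≈ -0.66667)
h(y) = 11/3 (h(y) = 3 - 1*(-⅔) = 3 + ⅔ = 11/3)
p = 65/34 (p = 2 + 1/(11/3 - 15) = 2 + 1/(-34/3) = 2 - 3/34 = 65/34 ≈ 1.9118)
u(w, v) = v*(-2 + w - v)
√(u(-17, p) - 347) = √(65*(-2 - 17 - 1*65/34)/34 - 347) = √(65*(-2 - 17 - 65/34)/34 - 347) = √((65/34)*(-711/34) - 347) = √(-46215/1156 - 347) = √(-447347/1156) = I*√447347/34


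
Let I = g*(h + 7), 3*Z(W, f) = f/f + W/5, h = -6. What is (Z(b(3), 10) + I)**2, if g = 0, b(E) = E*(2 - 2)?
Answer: 1/9 ≈ 0.11111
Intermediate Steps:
b(E) = 0 (b(E) = E*0 = 0)
Z(W, f) = 1/3 + W/15 (Z(W, f) = (f/f + W/5)/3 = (1 + W*(1/5))/3 = (1 + W/5)/3 = 1/3 + W/15)
I = 0 (I = 0*(-6 + 7) = 0*1 = 0)
(Z(b(3), 10) + I)**2 = ((1/3 + (1/15)*0) + 0)**2 = ((1/3 + 0) + 0)**2 = (1/3 + 0)**2 = (1/3)**2 = 1/9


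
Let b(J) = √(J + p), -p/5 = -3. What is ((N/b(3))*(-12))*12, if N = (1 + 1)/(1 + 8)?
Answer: -16*√2/3 ≈ -7.5425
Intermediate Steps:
p = 15 (p = -5*(-3) = 15)
b(J) = √(15 + J) (b(J) = √(J + 15) = √(15 + J))
N = 2/9 ≈ 0.22222
((N/b(3))*(-12))*12 = (((2/9)/√(15 + 3))*(-12))*12 = (((2/9)/√18)*(-12))*12 = (((2/9)/(3*√2))*(-12))*12 = (((√2/6)*(2/9))*(-12))*12 = ((√2/27)*(-12))*12 = -4*√2/9*12 = -16*√2/3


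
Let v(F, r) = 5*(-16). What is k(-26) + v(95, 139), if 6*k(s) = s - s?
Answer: -80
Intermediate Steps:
v(F, r) = -80
k(s) = 0 (k(s) = (s - s)/6 = (⅙)*0 = 0)
k(-26) + v(95, 139) = 0 - 80 = -80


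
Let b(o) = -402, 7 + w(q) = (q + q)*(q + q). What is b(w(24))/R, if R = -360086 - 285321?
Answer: 402/645407 ≈ 0.00062286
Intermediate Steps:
w(q) = -7 + 4*q² (w(q) = -7 + (q + q)*(q + q) = -7 + (2*q)*(2*q) = -7 + 4*q²)
R = -645407
b(w(24))/R = -402/(-645407) = -402*(-1/645407) = 402/645407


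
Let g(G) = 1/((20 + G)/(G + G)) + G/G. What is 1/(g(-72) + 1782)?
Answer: 13/23215 ≈ 0.00055998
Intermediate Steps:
g(G) = 1 + 2*G/(20 + G) (g(G) = 1/((20 + G)/((2*G))) + 1 = 1/((20 + G)*(1/(2*G))) + 1 = 1/((20 + G)/(2*G)) + 1 = 1*(2*G/(20 + G)) + 1 = 2*G/(20 + G) + 1 = 1 + 2*G/(20 + G))
1/(g(-72) + 1782) = 1/((20 + 3*(-72))/(20 - 72) + 1782) = 1/((20 - 216)/(-52) + 1782) = 1/(-1/52*(-196) + 1782) = 1/(49/13 + 1782) = 1/(23215/13) = 13/23215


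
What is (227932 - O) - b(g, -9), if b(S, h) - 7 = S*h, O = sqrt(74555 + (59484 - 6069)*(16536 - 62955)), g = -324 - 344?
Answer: 221913 - I*sqrt(2479396330) ≈ 2.2191e+5 - 49794.0*I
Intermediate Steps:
g = -668
O = I*sqrt(2479396330) (O = sqrt(74555 + 53415*(-46419)) = sqrt(74555 - 2479470885) = sqrt(-2479396330) = I*sqrt(2479396330) ≈ 49794.0*I)
b(S, h) = 7 + S*h
(227932 - O) - b(g, -9) = (227932 - I*sqrt(2479396330)) - (7 - 668*(-9)) = (227932 - I*sqrt(2479396330)) - (7 + 6012) = (227932 - I*sqrt(2479396330)) - 1*6019 = (227932 - I*sqrt(2479396330)) - 6019 = 221913 - I*sqrt(2479396330)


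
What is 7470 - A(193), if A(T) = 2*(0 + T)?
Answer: 7084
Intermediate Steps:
A(T) = 2*T
7470 - A(193) = 7470 - 2*193 = 7470 - 1*386 = 7470 - 386 = 7084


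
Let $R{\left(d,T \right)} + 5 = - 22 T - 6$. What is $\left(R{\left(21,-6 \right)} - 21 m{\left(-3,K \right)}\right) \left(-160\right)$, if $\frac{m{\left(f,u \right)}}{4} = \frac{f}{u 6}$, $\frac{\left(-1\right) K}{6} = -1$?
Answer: $-20480$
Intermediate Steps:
$R{\left(d,T \right)} = -11 - 22 T$ ($R{\left(d,T \right)} = -5 - \left(6 + 22 T\right) = -11 - 22 T$)
$K = 6$ ($K = \left(-6\right) \left(-1\right) = 6$)
$m{\left(f,u \right)} = \frac{2 f}{3 u}$ ($m{\left(f,u \right)} = 4 \frac{f}{u 6} = 4 \frac{f}{6 u} = \frac{2 f}{3 u}$)
$\left(R{\left(21,-6 \right)} - 21 m{\left(-3,K \right)}\right) \left(-160\right) = \left(\left(-11 - -132\right) - 21 \cdot \frac{2}{3} \left(-3\right) \frac{1}{6}\right) \left(-160\right) = \left(\left(-11 + 132\right) - 21 \cdot \frac{2}{3} \left(-3\right) \frac{1}{6}\right) \left(-160\right) = \left(121 - -7\right) \left(-160\right) = \left(121 + 7\right) \left(-160\right) = 128 \left(-160\right) = -20480$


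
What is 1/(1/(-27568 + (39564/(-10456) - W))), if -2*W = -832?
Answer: -73160067/2614 ≈ -27988.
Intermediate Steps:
W = 416 (W = -½*(-832) = 416)
1/(1/(-27568 + (39564/(-10456) - W))) = 1/(1/(-27568 + (39564/(-10456) - 1*416))) = 1/(1/(-27568 + (39564*(-1/10456) - 416))) = 1/(1/(-27568 + (-9891/2614 - 416))) = 1/(1/(-27568 - 1097315/2614)) = 1/(1/(-73160067/2614)) = 1/(-2614/73160067) = -73160067/2614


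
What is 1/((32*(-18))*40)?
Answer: -1/23040 ≈ -4.3403e-5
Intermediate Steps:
1/((32*(-18))*40) = 1/(-576*40) = 1/(-23040) = -1/23040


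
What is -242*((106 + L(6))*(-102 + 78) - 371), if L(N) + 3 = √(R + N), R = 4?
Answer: 688006 + 5808*√10 ≈ 7.0637e+5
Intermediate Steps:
L(N) = -3 + √(4 + N)
-242*((106 + L(6))*(-102 + 78) - 371) = -242*((106 + (-3 + √(4 + 6)))*(-102 + 78) - 371) = -242*((106 + (-3 + √10))*(-24) - 371) = -242*((103 + √10)*(-24) - 371) = -242*((-2472 - 24*√10) - 371) = -242*(-2843 - 24*√10) = 688006 + 5808*√10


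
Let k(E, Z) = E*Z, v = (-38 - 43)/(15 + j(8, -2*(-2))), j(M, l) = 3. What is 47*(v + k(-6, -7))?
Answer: 3525/2 ≈ 1762.5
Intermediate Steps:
v = -9/2 (v = (-38 - 43)/(15 + 3) = -81/18 = -81*1/18 = -9/2 ≈ -4.5000)
47*(v + k(-6, -7)) = 47*(-9/2 - 6*(-7)) = 47*(-9/2 + 42) = 47*(75/2) = 3525/2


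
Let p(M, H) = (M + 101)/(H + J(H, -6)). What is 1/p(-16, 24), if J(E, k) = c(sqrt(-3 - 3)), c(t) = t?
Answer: 24/85 + I*sqrt(6)/85 ≈ 0.28235 + 0.028818*I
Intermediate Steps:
J(E, k) = I*sqrt(6) (J(E, k) = sqrt(-3 - 3) = sqrt(-6) = I*sqrt(6))
p(M, H) = (101 + M)/(H + I*sqrt(6)) (p(M, H) = (M + 101)/(H + I*sqrt(6)) = (101 + M)/(H + I*sqrt(6)))
1/p(-16, 24) = 1/((101 - 16)/(24 + I*sqrt(6))) = 1/(85/(24 + I*sqrt(6))) = 24/85 + I*sqrt(6)/85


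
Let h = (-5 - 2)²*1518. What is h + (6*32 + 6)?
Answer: 74580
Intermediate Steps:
h = 74382 (h = (-7)²*1518 = 49*1518 = 74382)
h + (6*32 + 6) = 74382 + (6*32 + 6) = 74382 + (192 + 6) = 74382 + 198 = 74580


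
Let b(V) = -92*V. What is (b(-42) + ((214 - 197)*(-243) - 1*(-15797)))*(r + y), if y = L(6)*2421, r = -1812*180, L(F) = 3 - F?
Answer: -5178059190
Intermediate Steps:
r = -326160
y = -7263 (y = (3 - 1*6)*2421 = (3 - 6)*2421 = -3*2421 = -7263)
(b(-42) + ((214 - 197)*(-243) - 1*(-15797)))*(r + y) = (-92*(-42) + ((214 - 197)*(-243) - 1*(-15797)))*(-326160 - 7263) = (3864 + (17*(-243) + 15797))*(-333423) = (3864 + (-4131 + 15797))*(-333423) = (3864 + 11666)*(-333423) = 15530*(-333423) = -5178059190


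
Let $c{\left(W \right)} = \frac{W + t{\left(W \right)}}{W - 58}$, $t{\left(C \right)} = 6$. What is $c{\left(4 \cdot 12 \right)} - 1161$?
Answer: $- \frac{5832}{5} \approx -1166.4$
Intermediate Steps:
$c{\left(W \right)} = \frac{6 + W}{-58 + W}$ ($c{\left(W \right)} = \frac{W + 6}{W - 58} = \frac{6 + W}{-58 + W}$)
$c{\left(4 \cdot 12 \right)} - 1161 = \frac{6 + 4 \cdot 12}{-58 + 4 \cdot 12} - 1161 = \frac{6 + 48}{-58 + 48} - 1161 = \frac{1}{-10} \cdot 54 - 1161 = \left(- \frac{1}{10}\right) 54 - 1161 = - \frac{27}{5} - 1161 = - \frac{5832}{5}$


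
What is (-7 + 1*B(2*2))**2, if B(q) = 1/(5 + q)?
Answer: 3844/81 ≈ 47.457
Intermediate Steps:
(-7 + 1*B(2*2))**2 = (-7 + 1/(5 + 2*2))**2 = (-7 + 1/(5 + 4))**2 = (-7 + 1/9)**2 = (-62/9)**2 = 3844/81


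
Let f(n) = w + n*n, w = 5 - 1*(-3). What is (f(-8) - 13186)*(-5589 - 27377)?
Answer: 432316124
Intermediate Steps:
w = 8 (w = 5 + 3 = 8)
f(n) = 8 + n² (f(n) = 8 + n*n = 8 + n²)
(f(-8) - 13186)*(-5589 - 27377) = ((8 + (-8)²) - 13186)*(-5589 - 27377) = ((8 + 64) - 13186)*(-32966) = (72 - 13186)*(-32966) = -13114*(-32966) = 432316124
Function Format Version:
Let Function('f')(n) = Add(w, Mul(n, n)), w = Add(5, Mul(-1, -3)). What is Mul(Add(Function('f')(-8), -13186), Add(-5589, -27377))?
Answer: 432316124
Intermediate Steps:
w = 8 (w = Add(5, 3) = 8)
Function('f')(n) = Add(8, Pow(n, 2)) (Function('f')(n) = Add(8, Mul(n, n)) = Add(8, Pow(n, 2)))
Mul(Add(Function('f')(-8), -13186), Add(-5589, -27377)) = Mul(Add(Add(8, Pow(-8, 2)), -13186), Add(-5589, -27377)) = Mul(Add(Add(8, 64), -13186), -32966) = Mul(Add(72, -13186), -32966) = Mul(-13114, -32966) = 432316124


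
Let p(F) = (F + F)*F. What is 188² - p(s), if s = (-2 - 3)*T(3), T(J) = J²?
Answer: 31294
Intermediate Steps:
s = -45 (s = (-2 - 3)*3² = -5*9 = -45)
p(F) = 2*F² (p(F) = (2*F)*F = 2*F²)
188² - p(s) = 188² - 2*(-45)² = 35344 - 2*2025 = 35344 - 1*4050 = 35344 - 4050 = 31294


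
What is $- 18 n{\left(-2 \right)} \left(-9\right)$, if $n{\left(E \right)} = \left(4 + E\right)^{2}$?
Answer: $648$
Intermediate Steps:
$- 18 n{\left(-2 \right)} \left(-9\right) = - 18 \left(4 - 2\right)^{2} \left(-9\right) = - 18 \cdot 2^{2} \left(-9\right) = \left(-18\right) 4 \left(-9\right) = \left(-72\right) \left(-9\right) = 648$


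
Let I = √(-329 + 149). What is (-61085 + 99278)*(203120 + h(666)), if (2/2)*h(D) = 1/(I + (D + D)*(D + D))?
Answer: 678345360976499405172/87440855621 - 12731*I*√5/174881711242 ≈ 7.7578e+9 - 1.6278e-7*I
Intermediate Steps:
I = 6*I*√5 (I = √(-180) = 6*I*√5 ≈ 13.416*I)
h(D) = 1/(4*D² + 6*I*√5) (h(D) = 1/(6*I*√5 + (D + D)*(D + D)) = 1/(6*I*√5 + (2*D)*(2*D)) = 1/(6*I*√5 + 4*D²) = 1/(4*D² + 6*I*√5))
(-61085 + 99278)*(203120 + h(666)) = (-61085 + 99278)*(203120 + 1/(2*(2*666² + 3*I*√5))) = 38193*(203120 + 1/(2*(2*443556 + 3*I*√5))) = 38193*(203120 + 1/(2*(887112 + 3*I*√5))) = 7757762160 + 38193/(2*(887112 + 3*I*√5))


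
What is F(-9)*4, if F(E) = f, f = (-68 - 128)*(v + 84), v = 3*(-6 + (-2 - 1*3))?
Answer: -39984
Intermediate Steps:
v = -33 (v = 3*(-6 + (-2 - 3)) = 3*(-6 - 5) = 3*(-11) = -33)
f = -9996 (f = (-68 - 128)*(-33 + 84) = -196*51 = -9996)
F(E) = -9996
F(-9)*4 = -9996*4 = -39984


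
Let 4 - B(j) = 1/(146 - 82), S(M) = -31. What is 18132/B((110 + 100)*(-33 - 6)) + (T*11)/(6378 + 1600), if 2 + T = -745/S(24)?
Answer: 95667198093/21022030 ≈ 4550.8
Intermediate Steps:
B(j) = 255/64 (B(j) = 4 - 1/(146 - 82) = 4 - 1/64 = 255/64)
T = 683/31 (T = -2 - 745/(-31) = -2 - 745*(-1/31) = -2 + 745/31 = 683/31 ≈ 22.032)
18132/B((110 + 100)*(-33 - 6)) + (T*11)/(6378 + 1600) = 18132/(255/64) + ((683/31)*11)/(6378 + 1600) = 18132*(64/255) + (7513/31)/7978 = 386816/85 + (7513/31)*(1/7978) = 386816/85 + 7513/247318 = 95667198093/21022030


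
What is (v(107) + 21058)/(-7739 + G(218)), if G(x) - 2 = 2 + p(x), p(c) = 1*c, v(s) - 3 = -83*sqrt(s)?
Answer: -21061/7517 + 83*sqrt(107)/7517 ≈ -2.6876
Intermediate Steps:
v(s) = 3 - 83*sqrt(s)
p(c) = c
G(x) = 4 + x (G(x) = 2 + (2 + x) = 4 + x)
(v(107) + 21058)/(-7739 + G(218)) = ((3 - 83*sqrt(107)) + 21058)/(-7739 + (4 + 218)) = (21061 - 83*sqrt(107))/(-7739 + 222) = (21061 - 83*sqrt(107))/(-7517) = (21061 - 83*sqrt(107))*(-1/7517) = -21061/7517 + 83*sqrt(107)/7517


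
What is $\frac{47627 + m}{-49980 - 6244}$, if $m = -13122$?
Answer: $- \frac{34505}{56224} \approx -0.61371$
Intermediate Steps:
$\frac{47627 + m}{-49980 - 6244} = \frac{47627 - 13122}{-49980 - 6244} = \frac{34505}{-56224} = 34505 \left(- \frac{1}{56224}\right) = - \frac{34505}{56224}$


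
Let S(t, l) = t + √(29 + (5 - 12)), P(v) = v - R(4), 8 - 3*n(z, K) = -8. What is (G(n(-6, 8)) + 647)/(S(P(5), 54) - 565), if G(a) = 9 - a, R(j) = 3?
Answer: -1098976/950841 - 1952*√22/950841 ≈ -1.1654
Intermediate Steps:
n(z, K) = 16/3 (n(z, K) = 8/3 - ⅓*(-8) = 8/3 + 8/3 = 16/3)
P(v) = -3 + v (P(v) = v - 1*3 = v - 3 = -3 + v)
S(t, l) = t + √22 (S(t, l) = t + √(29 - 7) = t + √22)
(G(n(-6, 8)) + 647)/(S(P(5), 54) - 565) = ((9 - 1*16/3) + 647)/(((-3 + 5) + √22) - 565) = ((9 - 16/3) + 647)/((2 + √22) - 565) = (11/3 + 647)/(-563 + √22) = 1952/(3*(-563 + √22))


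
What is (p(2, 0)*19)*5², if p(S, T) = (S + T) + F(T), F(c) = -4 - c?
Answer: -950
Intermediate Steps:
p(S, T) = -4 + S (p(S, T) = (S + T) + (-4 - T) = -4 + S)
(p(2, 0)*19)*5² = ((-4 + 2)*19)*5² = -2*19*25 = -38*25 = -950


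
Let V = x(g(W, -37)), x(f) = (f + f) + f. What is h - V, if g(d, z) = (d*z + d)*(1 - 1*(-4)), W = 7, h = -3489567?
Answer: -3485787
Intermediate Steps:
g(d, z) = 5*d + 5*d*z (g(d, z) = (d + d*z)*(1 + 4) = (d + d*z)*5 = 5*d + 5*d*z)
x(f) = 3*f (x(f) = 2*f + f = 3*f)
V = -3780 (V = 3*(5*7*(1 - 37)) = 3*(5*7*(-36)) = 3*(-1260) = -3780)
h - V = -3489567 - 1*(-3780) = -3489567 + 3780 = -3485787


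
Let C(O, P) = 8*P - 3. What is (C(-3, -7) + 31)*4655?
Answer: -130340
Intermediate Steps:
C(O, P) = -3 + 8*P
(C(-3, -7) + 31)*4655 = ((-3 + 8*(-7)) + 31)*4655 = ((-3 - 56) + 31)*4655 = (-59 + 31)*4655 = -28*4655 = -130340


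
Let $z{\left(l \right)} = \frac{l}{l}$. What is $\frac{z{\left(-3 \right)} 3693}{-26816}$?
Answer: $- \frac{3693}{26816} \approx -0.13772$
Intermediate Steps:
$z{\left(l \right)} = 1$
$\frac{z{\left(-3 \right)} 3693}{-26816} = \frac{1 \cdot 3693}{-26816} = 3693 \left(- \frac{1}{26816}\right) = - \frac{3693}{26816}$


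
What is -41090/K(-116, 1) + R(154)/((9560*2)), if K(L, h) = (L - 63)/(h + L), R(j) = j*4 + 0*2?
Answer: -11293572717/427810 ≈ -26399.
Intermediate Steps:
R(j) = 4*j (R(j) = 4*j + 0 = 4*j)
K(L, h) = (-63 + L)/(L + h)
-41090/K(-116, 1) + R(154)/((9560*2)) = -41090*(-116 + 1)/(-63 - 116) + (4*154)/((9560*2)) = -41090/(-179/(-115)) + 616/19120 = -41090/((-1/115*(-179))) + 616*(1/19120) = -41090/179/115 + 77/2390 = -41090*115/179 + 77/2390 = -4725350/179 + 77/2390 = -11293572717/427810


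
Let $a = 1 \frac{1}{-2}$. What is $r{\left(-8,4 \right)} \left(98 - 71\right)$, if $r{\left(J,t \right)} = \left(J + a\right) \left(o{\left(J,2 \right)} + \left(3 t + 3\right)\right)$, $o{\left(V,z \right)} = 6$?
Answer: $- \frac{9639}{2} \approx -4819.5$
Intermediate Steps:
$a = - \frac{1}{2}$ ($a = 1 \left(- \frac{1}{2}\right) = - \frac{1}{2} \approx -0.5$)
$r{\left(J,t \right)} = \left(9 + 3 t\right) \left(- \frac{1}{2} + J\right)$ ($r{\left(J,t \right)} = \left(J - \frac{1}{2}\right) \left(6 + \left(3 t + 3\right)\right) = \left(- \frac{1}{2} + J\right) \left(6 + \left(3 + 3 t\right)\right) = \left(- \frac{1}{2} + J\right) \left(9 + 3 t\right) = \left(9 + 3 t\right) \left(- \frac{1}{2} + J\right)$)
$r{\left(-8,4 \right)} \left(98 - 71\right) = \left(- \frac{9}{2} + 9 \left(-8\right) - 6 + 3 \left(-8\right) 4\right) \left(98 - 71\right) = \left(- \frac{9}{2} - 72 - 6 - 96\right) 27 = \left(- \frac{357}{2}\right) 27 = - \frac{9639}{2}$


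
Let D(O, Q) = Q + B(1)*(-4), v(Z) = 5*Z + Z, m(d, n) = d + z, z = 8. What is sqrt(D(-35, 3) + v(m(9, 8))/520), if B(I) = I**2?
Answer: I*sqrt(13585)/130 ≈ 0.89657*I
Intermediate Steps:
m(d, n) = 8 + d (m(d, n) = d + 8 = 8 + d)
v(Z) = 6*Z
D(O, Q) = -4 + Q (D(O, Q) = Q + 1**2*(-4) = Q + 1*(-4) = Q - 4 = -4 + Q)
sqrt(D(-35, 3) + v(m(9, 8))/520) = sqrt((-4 + 3) + (6*(8 + 9))/520) = sqrt(-1 + (6*17)*(1/520)) = sqrt(-1 + 102*(1/520)) = sqrt(-1 + 51/260) = sqrt(-209/260) = I*sqrt(13585)/130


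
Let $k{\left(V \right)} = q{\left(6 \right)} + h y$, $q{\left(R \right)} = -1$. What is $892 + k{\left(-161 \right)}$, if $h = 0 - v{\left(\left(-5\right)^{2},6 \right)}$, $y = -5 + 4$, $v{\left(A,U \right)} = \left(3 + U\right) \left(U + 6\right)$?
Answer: $999$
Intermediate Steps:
$v{\left(A,U \right)} = \left(3 + U\right) \left(6 + U\right)$
$y = -1$
$h = -108$ ($h = 0 - \left(18 + 6^{2} + 9 \cdot 6\right) = 0 - \left(18 + 36 + 54\right) = 0 - 108 = -108$)
$k{\left(V \right)} = 107$ ($k{\left(V \right)} = -1 - -108 = -1 + 108 = 107$)
$892 + k{\left(-161 \right)} = 892 + 107 = 999$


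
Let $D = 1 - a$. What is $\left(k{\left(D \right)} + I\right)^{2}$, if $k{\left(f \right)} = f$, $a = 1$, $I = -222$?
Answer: $49284$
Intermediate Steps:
$D = 0$ ($D = 1 - 1 = 0$)
$\left(k{\left(D \right)} + I\right)^{2} = \left(0 - 222\right)^{2} = \left(-222\right)^{2} = 49284$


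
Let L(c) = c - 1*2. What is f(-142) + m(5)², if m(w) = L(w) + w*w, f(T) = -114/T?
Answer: 55721/71 ≈ 784.80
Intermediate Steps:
L(c) = -2 + c (L(c) = c - 2 = -2 + c)
m(w) = -2 + w + w² (m(w) = (-2 + w) + w*w = (-2 + w) + w² = -2 + w + w²)
f(-142) + m(5)² = -114/(-142) + (-2 + 5 + 5²)² = -114*(-1/142) + (-2 + 5 + 25)² = 57/71 + 28² = 57/71 + 784 = 55721/71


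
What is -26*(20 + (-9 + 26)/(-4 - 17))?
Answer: -10478/21 ≈ -498.95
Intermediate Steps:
-26*(20 + (-9 + 26)/(-4 - 17)) = -26*(20 + 17/(-21)) = -26*(20 + 17*(-1/21)) = -26*(20 - 17/21) = -26*403/21 = -10478/21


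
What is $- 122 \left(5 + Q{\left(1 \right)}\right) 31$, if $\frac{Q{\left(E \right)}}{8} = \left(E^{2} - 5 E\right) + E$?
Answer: $71858$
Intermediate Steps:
$Q{\left(E \right)} = - 32 E + 8 E^{2}$ ($Q{\left(E \right)} = 8 \left(\left(E^{2} - 5 E\right) + E\right) = 8 \left(E^{2} - 4 E\right) = - 32 E + 8 E^{2}$)
$- 122 \left(5 + Q{\left(1 \right)}\right) 31 = - 122 \left(5 + 8 \cdot 1 \left(-4 + 1\right)\right) 31 = - 122 \left(5 + 8 \cdot 1 \left(-3\right)\right) 31 = - 122 \left(5 - 24\right) 31 = - 122 \left(\left(-19\right) 31\right) = \left(-122\right) \left(-589\right) = 71858$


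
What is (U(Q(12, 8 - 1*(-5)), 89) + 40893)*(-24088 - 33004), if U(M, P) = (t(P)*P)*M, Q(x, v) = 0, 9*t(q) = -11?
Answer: -2334663156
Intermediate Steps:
t(q) = -11/9 (t(q) = (⅑)*(-11) = -11/9)
U(M, P) = -11*M*P/9 (U(M, P) = (-11*P/9)*M = -11*M*P/9)
(U(Q(12, 8 - 1*(-5)), 89) + 40893)*(-24088 - 33004) = (-11/9*0*89 + 40893)*(-24088 - 33004) = (0 + 40893)*(-57092) = 40893*(-57092) = -2334663156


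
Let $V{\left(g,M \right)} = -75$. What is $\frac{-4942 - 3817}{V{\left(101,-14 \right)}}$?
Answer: $\frac{8759}{75} \approx 116.79$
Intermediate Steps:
$\frac{-4942 - 3817}{V{\left(101,-14 \right)}} = \frac{-4942 - 3817}{-75} = \left(-8759\right) \left(- \frac{1}{75}\right) = \frac{8759}{75}$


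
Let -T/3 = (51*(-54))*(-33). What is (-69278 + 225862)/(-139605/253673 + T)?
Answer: -39721133032/69163068363 ≈ -0.57431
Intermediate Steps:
T = -272646 (T = -3*51*(-54)*(-33) = -(-8262)*(-33) = -3*90882 = -272646)
(-69278 + 225862)/(-139605/253673 + T) = (-69278 + 225862)/(-139605/253673 - 272646) = 156584/(-139605*1/253673 - 272646) = 156584/(-139605/253673 - 272646) = 156584/(-69163068363/253673) = 156584*(-253673/69163068363) = -39721133032/69163068363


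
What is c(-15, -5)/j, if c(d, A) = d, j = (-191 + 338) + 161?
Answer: -15/308 ≈ -0.048701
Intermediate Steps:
j = 308 (j = 147 + 161 = 308)
c(-15, -5)/j = -15/308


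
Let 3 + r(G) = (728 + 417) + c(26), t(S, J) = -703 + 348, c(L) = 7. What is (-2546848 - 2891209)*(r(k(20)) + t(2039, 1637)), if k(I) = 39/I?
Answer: -4317817258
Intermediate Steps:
t(S, J) = -355
r(G) = 1149 (r(G) = -3 + ((728 + 417) + 7) = -3 + (1145 + 7) = -3 + 1152 = 1149)
(-2546848 - 2891209)*(r(k(20)) + t(2039, 1637)) = (-2546848 - 2891209)*(1149 - 355) = -5438057*794 = -4317817258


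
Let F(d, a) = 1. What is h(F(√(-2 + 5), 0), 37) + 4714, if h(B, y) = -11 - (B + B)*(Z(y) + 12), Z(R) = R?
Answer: 4605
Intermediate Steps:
h(B, y) = -11 - 2*B*(12 + y) (h(B, y) = -11 - (B + B)*(y + 12) = -11 - 2*B*(12 + y))
h(F(√(-2 + 5), 0), 37) + 4714 = (-11 - 24*1 - 2*1*37) + 4714 = (-11 - 24 - 74) + 4714 = -109 + 4714 = 4605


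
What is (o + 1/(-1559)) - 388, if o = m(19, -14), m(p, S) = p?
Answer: -575272/1559 ≈ -369.00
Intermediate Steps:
o = 19
(o + 1/(-1559)) - 388 = (19 + 1/(-1559)) - 388 = (19 - 1/1559) - 388 = 29620/1559 - 388 = -575272/1559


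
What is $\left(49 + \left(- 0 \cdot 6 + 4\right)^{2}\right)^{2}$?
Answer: $4225$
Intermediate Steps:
$\left(49 + \left(- 0 \cdot 6 + 4\right)^{2}\right)^{2} = \left(49 + \left(\left(-1\right) 0 + 4\right)^{2}\right)^{2} = \left(49 + \left(0 + 4\right)^{2}\right)^{2} = \left(49 + 4^{2}\right)^{2} = \left(49 + 16\right)^{2} = 65^{2} = 4225$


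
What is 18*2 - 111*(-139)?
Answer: 15465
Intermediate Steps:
18*2 - 111*(-139) = 36 + 15429 = 15465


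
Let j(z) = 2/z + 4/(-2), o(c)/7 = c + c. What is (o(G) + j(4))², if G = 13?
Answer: 130321/4 ≈ 32580.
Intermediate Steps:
o(c) = 14*c (o(c) = 7*(c + c) = 7*(2*c) = 14*c)
j(z) = -2 + 2/z (j(z) = 2/z + 4*(-½) = 2/z - 2 = -2 + 2/z)
(o(G) + j(4))² = (14*13 + (-2 + 2/4))² = (182 + (-2 + 2*(¼)))² = (182 + (-2 + ½))² = (182 - 3/2)² = (361/2)² = 130321/4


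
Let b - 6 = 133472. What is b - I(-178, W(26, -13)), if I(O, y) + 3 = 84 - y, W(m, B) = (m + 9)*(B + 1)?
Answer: 132977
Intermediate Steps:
b = 133478 (b = 6 + 133472 = 133478)
W(m, B) = (1 + B)*(9 + m) (W(m, B) = (9 + m)*(1 + B) = (1 + B)*(9 + m))
I(O, y) = 81 - y (I(O, y) = -3 + (84 - y) = 81 - y)
b - I(-178, W(26, -13)) = 133478 - (81 - (9 + 26 + 9*(-13) - 13*26)) = 133478 - (81 - (9 + 26 - 117 - 338)) = 133478 - (81 - 1*(-420)) = 133478 - (81 + 420) = 133478 - 1*501 = 133478 - 501 = 132977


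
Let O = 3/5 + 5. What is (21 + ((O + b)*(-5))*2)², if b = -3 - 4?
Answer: 1225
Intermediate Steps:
O = 28/5 (O = (⅕)*3 + 5 = ⅗ + 5 = 28/5 ≈ 5.6000)
b = -7
(21 + ((O + b)*(-5))*2)² = (21 + ((28/5 - 7)*(-5))*2)² = (21 - 7/5*(-5)*2)² = (21 + 7*2)² = (21 + 14)² = 35² = 1225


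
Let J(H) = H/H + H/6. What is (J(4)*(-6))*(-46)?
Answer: 460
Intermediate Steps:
J(H) = 1 + H/6 (J(H) = 1 + H*(⅙) = 1 + H/6)
(J(4)*(-6))*(-46) = ((1 + (⅙)*4)*(-6))*(-46) = ((1 + ⅔)*(-6))*(-46) = ((5/3)*(-6))*(-46) = -10*(-46) = 460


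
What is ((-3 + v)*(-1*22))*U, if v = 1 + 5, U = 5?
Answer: -330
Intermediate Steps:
v = 6
((-3 + v)*(-1*22))*U = ((-3 + 6)*(-1*22))*5 = (3*(-22))*5 = -66*5 = -330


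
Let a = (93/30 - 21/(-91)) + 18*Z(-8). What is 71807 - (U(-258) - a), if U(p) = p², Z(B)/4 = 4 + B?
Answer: 644583/130 ≈ 4958.3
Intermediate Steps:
Z(B) = 16 + 4*B (Z(B) = 4*(4 + B) = 16 + 4*B)
a = -37007/130 (a = (93/30 - 21/(-91)) + 18*(16 + 4*(-8)) = (93*(1/30) - 21*(-1/91)) + 18*(16 - 32) = (31/10 + 3/13) + 18*(-16) = 433/130 - 288 = -37007/130 ≈ -284.67)
71807 - (U(-258) - a) = 71807 - ((-258)² - 1*(-37007/130)) = 71807 - (66564 + 37007/130) = 71807 - 1*8690327/130 = 71807 - 8690327/130 = 644583/130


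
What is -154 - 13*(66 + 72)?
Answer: -1948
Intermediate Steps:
-154 - 13*(66 + 72) = -154 - 13*138 = -154 - 1794 = -1948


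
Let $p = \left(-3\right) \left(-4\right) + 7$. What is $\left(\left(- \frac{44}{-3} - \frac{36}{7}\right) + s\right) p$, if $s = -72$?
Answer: $- \frac{24928}{21} \approx -1187.0$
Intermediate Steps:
$p = 19$ ($p = 12 + 7 = 19$)
$\left(\left(- \frac{44}{-3} - \frac{36}{7}\right) + s\right) p = \left(\left(- \frac{44}{-3} - \frac{36}{7}\right) - 72\right) 19 = \left(\left(\left(-44\right) \left(- \frac{1}{3}\right) - \frac{36}{7}\right) - 72\right) 19 = \left(\left(\frac{44}{3} - \frac{36}{7}\right) - 72\right) 19 = \left(\frac{200}{21} - 72\right) 19 = \left(- \frac{1312}{21}\right) 19 = - \frac{24928}{21}$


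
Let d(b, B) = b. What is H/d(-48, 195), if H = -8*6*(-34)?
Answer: -34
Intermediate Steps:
H = 1632 (H = -48*(-34) = 1632)
H/d(-48, 195) = 1632/(-48) = 1632*(-1/48) = -34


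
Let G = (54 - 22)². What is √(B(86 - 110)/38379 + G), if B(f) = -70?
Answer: √1508295697854/38379 ≈ 32.000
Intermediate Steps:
G = 1024 (G = 32² = 1024)
√(B(86 - 110)/38379 + G) = √(-70/38379 + 1024) = √(39300026/38379) = √1508295697854/38379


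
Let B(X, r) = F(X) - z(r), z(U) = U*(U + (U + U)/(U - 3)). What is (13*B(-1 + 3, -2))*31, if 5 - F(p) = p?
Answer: 1209/5 ≈ 241.80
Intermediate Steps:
z(U) = U*(U + 2*U/(-3 + U)) (z(U) = U*(U + (2*U)/(-3 + U)) = U*(U + 2*U/(-3 + U)))
F(p) = 5 - p
B(X, r) = 5 - X - r**2*(-1 + r)/(-3 + r) (B(X, r) = (5 - X) - r**2*(-1 + r)/(-3 + r) = 5 - X - r**2*(-1 + r)/(-3 + r))
(13*B(-1 + 3, -2))*31 = (13*(((-2)**2*(1 - 1*(-2)) + (-3 - 2)*(5 - (-1 + 3)))/(-3 - 2)))*31 = (13*((4*(1 + 2) - 5*(5 - 1*2))/(-5)))*31 = (13*(-(4*3 - 5*(5 - 2))/5))*31 = (13*(-(12 - 5*3)/5))*31 = (13*(-(12 - 15)/5))*31 = (13*(-1/5*(-3)))*31 = (13*(3/5))*31 = (39/5)*31 = 1209/5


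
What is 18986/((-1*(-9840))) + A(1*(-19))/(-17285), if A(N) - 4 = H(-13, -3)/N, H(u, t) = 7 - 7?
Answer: 6562673/3401688 ≈ 1.9292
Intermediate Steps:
H(u, t) = 0
A(N) = 4 (A(N) = 4 + 0/N = 4 + 0 = 4)
18986/((-1*(-9840))) + A(1*(-19))/(-17285) = 18986/((-1*(-9840))) + 4/(-17285) = 18986/9840 + 4*(-1/17285) = 18986*(1/9840) - 4/17285 = 9493/4920 - 4/17285 = 6562673/3401688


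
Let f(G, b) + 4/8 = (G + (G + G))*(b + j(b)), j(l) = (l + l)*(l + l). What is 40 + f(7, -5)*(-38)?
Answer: -75751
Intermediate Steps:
j(l) = 4*l² (j(l) = (2*l)*(2*l) = 4*l²)
f(G, b) = -½ + 3*G*(b + 4*b²) (f(G, b) = -½ + (G + (G + G))*(b + 4*b²) = -½ + (G + 2*G)*(b + 4*b²) = -½ + (3*G)*(b + 4*b²) = -½ + 3*G*(b + 4*b²))
40 + f(7, -5)*(-38) = 40 + (-½ + 3*7*(-5) + 12*7*(-5)²)*(-38) = 40 + (-½ - 105 + 12*7*25)*(-38) = 40 + (-½ - 105 + 2100)*(-38) = 40 + (3989/2)*(-38) = 40 - 75791 = -75751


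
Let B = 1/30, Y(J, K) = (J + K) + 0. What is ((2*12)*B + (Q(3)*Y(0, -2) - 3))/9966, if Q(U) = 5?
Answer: -61/49830 ≈ -0.0012242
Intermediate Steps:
Y(J, K) = J + K
B = 1/30 ≈ 0.033333
((2*12)*B + (Q(3)*Y(0, -2) - 3))/9966 = ((2*12)*(1/30) + (5*(0 - 2) - 3))/9966 = (24*(1/30) + (5*(-2) - 3))*(1/9966) = (⅘ + (-10 - 3))*(1/9966) = (⅘ - 13)*(1/9966) = -61/5*1/9966 = -61/49830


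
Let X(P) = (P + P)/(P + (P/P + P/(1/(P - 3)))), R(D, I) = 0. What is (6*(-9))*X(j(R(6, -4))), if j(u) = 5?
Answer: -135/4 ≈ -33.750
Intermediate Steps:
X(P) = 2*P/(1 + P + P*(-3 + P)) (X(P) = (2*P)/(P + (1 + P/(1/(-3 + P)))) = (2*P)/(P + (1 + P*(-3 + P))) = (2*P)/(1 + P + P*(-3 + P)) = 2*P/(1 + P + P*(-3 + P)))
(6*(-9))*X(j(R(6, -4))) = (6*(-9))*(2*5/(1 + 5**2 - 2*5)) = -108*5/(1 + 25 - 10) = -108*5/16 = -54*5/8 = -135/4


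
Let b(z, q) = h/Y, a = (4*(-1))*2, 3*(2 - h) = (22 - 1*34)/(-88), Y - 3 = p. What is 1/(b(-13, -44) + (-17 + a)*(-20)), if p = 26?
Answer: 638/319043 ≈ 0.0019997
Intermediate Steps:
Y = 29 (Y = 3 + 26 = 29)
h = 43/22 (h = 2 - (22 - 1*34)/(3*(-88)) = 2 - (22 - 34)*(-1)/(3*88) = 2 - (-4)*(-1)/88 = 2 - 1/3*3/22 = 2 - 1/22 = 43/22 ≈ 1.9545)
a = -8 (a = -4*2 = -8)
b(z, q) = 43/638 (b(z, q) = (43/22)/29 = (43/22)*(1/29) = 43/638)
1/(b(-13, -44) + (-17 + a)*(-20)) = 1/(43/638 + (-17 - 8)*(-20)) = 1/(43/638 - 25*(-20)) = 1/(43/638 + 500) = 1/(319043/638) = 638/319043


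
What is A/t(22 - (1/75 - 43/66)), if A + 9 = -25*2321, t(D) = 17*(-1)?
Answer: 58034/17 ≈ 3413.8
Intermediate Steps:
t(D) = -17
A = -58034 (A = -9 - 25*2321 = -9 - 58025 = -58034)
A/t(22 - (1/75 - 43/66)) = -58034/(-17) = -58034*(-1/17) = 58034/17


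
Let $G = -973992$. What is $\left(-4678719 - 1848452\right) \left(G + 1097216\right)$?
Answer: $-804304119304$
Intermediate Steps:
$\left(-4678719 - 1848452\right) \left(G + 1097216\right) = \left(-4678719 - 1848452\right) \left(-973992 + 1097216\right) = \left(-6527171\right) 123224 = -804304119304$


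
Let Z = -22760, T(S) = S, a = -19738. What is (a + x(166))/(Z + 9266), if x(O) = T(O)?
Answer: 3262/2249 ≈ 1.4504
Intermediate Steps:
x(O) = O
(a + x(166))/(Z + 9266) = (-19738 + 166)/(-22760 + 9266) = -19572/(-13494) = -19572*(-1/13494) = 3262/2249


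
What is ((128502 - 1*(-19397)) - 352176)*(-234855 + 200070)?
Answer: 7105775445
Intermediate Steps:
((128502 - 1*(-19397)) - 352176)*(-234855 + 200070) = ((128502 + 19397) - 352176)*(-34785) = (147899 - 352176)*(-34785) = -204277*(-34785) = 7105775445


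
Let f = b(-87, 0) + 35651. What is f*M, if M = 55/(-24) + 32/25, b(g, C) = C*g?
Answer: -21640157/600 ≈ -36067.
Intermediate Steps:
f = 35651 (f = 0*(-87) + 35651 = 0 + 35651 = 35651)
M = -607/600 (M = 55*(-1/24) + 32*(1/25) = -55/24 + 32/25 = -607/600 ≈ -1.0117)
f*M = 35651*(-607/600) = -21640157/600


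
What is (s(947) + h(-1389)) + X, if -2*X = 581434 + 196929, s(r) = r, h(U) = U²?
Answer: 3082173/2 ≈ 1.5411e+6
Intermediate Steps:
X = -778363/2 (X = -(581434 + 196929)/2 = -½*778363 = -778363/2 ≈ -3.8918e+5)
(s(947) + h(-1389)) + X = (947 + (-1389)²) - 778363/2 = (947 + 1929321) - 778363/2 = 1930268 - 778363/2 = 3082173/2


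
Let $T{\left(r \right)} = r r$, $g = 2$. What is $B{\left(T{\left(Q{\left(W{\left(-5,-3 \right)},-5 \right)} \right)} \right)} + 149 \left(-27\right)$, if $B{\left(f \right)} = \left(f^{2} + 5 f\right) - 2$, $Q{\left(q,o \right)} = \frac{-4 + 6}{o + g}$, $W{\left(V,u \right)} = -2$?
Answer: $- \frac{325829}{81} \approx -4022.6$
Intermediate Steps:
$Q{\left(q,o \right)} = \frac{2}{2 + o}$ ($Q{\left(q,o \right)} = \frac{-4 + 6}{o + 2} = \frac{2}{2 + o}$)
$T{\left(r \right)} = r^{2}$
$B{\left(f \right)} = -2 + f^{2} + 5 f$
$B{\left(T{\left(Q{\left(W{\left(-5,-3 \right)},-5 \right)} \right)} \right)} + 149 \left(-27\right) = \left(-2 + \left(\left(\frac{2}{2 - 5}\right)^{2}\right)^{2} + 5 \left(\frac{2}{2 - 5}\right)^{2}\right) + 149 \left(-27\right) = \left(-2 + \left(\left(\frac{2}{-3}\right)^{2}\right)^{2} + 5 \left(\frac{2}{-3}\right)^{2}\right) - 4023 = \left(-2 + \left(\left(2 \left(- \frac{1}{3}\right)\right)^{2}\right)^{2} + 5 \left(2 \left(- \frac{1}{3}\right)\right)^{2}\right) - 4023 = \left(-2 + \left(\left(- \frac{2}{3}\right)^{2}\right)^{2} + 5 \left(- \frac{2}{3}\right)^{2}\right) - 4023 = \left(-2 + \left(\frac{4}{9}\right)^{2} + 5 \cdot \frac{4}{9}\right) - 4023 = \left(-2 + \frac{16}{81} + \frac{20}{9}\right) - 4023 = \frac{34}{81} - 4023 = - \frac{325829}{81}$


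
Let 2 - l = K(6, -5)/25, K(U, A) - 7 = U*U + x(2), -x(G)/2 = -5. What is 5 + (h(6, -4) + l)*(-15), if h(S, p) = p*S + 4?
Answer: 1534/5 ≈ 306.80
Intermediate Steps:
x(G) = 10 (x(G) = -2*(-5) = 10)
K(U, A) = 17 + U**2 (K(U, A) = 7 + (U*U + 10) = 7 + (U**2 + 10) = 7 + (10 + U**2) = 17 + U**2)
h(S, p) = 4 + S*p (h(S, p) = S*p + 4 = 4 + S*p)
l = -3/25 (l = 2 - (17 + 6**2)/25 = 2 - (17 + 36)/25 = 2 - 53/25 = -3/25 ≈ -0.12000)
5 + (h(6, -4) + l)*(-15) = 5 + ((4 + 6*(-4)) - 3/25)*(-15) = 5 + ((4 - 24) - 3/25)*(-15) = 5 + (-20 - 3/25)*(-15) = 5 - 503/25*(-15) = 5 + 1509/5 = 1534/5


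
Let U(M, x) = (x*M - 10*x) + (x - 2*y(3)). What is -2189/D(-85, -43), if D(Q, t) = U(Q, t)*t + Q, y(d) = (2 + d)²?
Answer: 2189/171741 ≈ 0.012746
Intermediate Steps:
U(M, x) = -50 - 9*x + M*x (U(M, x) = (x*M - 10*x) + (x - 2*(2 + 3)²) = (M*x - 10*x) + (x - 2*5²) = (-10*x + M*x) + (x - 2*25) = (-10*x + M*x) + (x - 50) = (-10*x + M*x) + (-50 + x) = -50 - 9*x + M*x)
D(Q, t) = Q + t*(-50 - 9*t + Q*t) (D(Q, t) = (-50 - 9*t + Q*t)*t + Q = t*(-50 - 9*t + Q*t) + Q = Q + t*(-50 - 9*t + Q*t))
-2189/D(-85, -43) = -2189/(-85 - 1*(-43)*(50 + 9*(-43) - 1*(-85)*(-43))) = -2189/(-85 - 1*(-43)*(50 - 387 - 3655)) = -2189/(-85 - 1*(-43)*(-3992)) = -2189/(-85 - 171656) = -2189/(-171741) = -2189*(-1/171741) = 2189/171741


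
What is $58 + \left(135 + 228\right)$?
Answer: $421$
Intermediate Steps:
$58 + \left(135 + 228\right) = 58 + 363 = 421$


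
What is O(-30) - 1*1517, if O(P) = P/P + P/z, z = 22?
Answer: -16691/11 ≈ -1517.4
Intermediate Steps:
O(P) = 1 + P/22 (O(P) = P/P + P/22 = 1 + P*(1/22) = 1 + P/22)
O(-30) - 1*1517 = (1 + (1/22)*(-30)) - 1*1517 = (1 - 15/11) - 1517 = -4/11 - 1517 = -16691/11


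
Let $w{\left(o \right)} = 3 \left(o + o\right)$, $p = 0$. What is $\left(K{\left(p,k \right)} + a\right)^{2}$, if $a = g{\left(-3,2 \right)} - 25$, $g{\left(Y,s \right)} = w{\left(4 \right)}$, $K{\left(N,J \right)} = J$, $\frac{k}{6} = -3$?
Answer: $361$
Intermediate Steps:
$k = -18$ ($k = 6 \left(-3\right) = -18$)
$w{\left(o \right)} = 6 o$ ($w{\left(o \right)} = 3 \cdot 2 o = 6 o$)
$g{\left(Y,s \right)} = 24$ ($g{\left(Y,s \right)} = 6 \cdot 4 = 24$)
$a = -1$ ($a = 24 - 25 = -1$)
$\left(K{\left(p,k \right)} + a\right)^{2} = \left(-18 - 1\right)^{2} = \left(-19\right)^{2} = 361$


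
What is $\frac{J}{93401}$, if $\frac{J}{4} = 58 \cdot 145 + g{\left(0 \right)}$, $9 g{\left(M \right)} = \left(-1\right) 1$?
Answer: $\frac{302756}{840609} \approx 0.36016$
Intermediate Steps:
$g{\left(M \right)} = - \frac{1}{9}$ ($g{\left(M \right)} = \frac{\left(-1\right) 1}{9} = \frac{1}{9} \left(-1\right) = - \frac{1}{9}$)
$J = \frac{302756}{9}$ ($J = 4 \left(58 \cdot 145 - \frac{1}{9}\right) = 4 \left(8410 - \frac{1}{9}\right) = 4 \cdot \frac{75689}{9} = \frac{302756}{9} \approx 33640.0$)
$\frac{J}{93401} = \frac{302756}{9 \cdot 93401} = \frac{302756}{9} \cdot \frac{1}{93401} = \frac{302756}{840609}$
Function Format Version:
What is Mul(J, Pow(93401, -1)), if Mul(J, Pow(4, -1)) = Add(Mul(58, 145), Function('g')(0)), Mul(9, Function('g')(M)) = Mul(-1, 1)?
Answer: Rational(302756, 840609) ≈ 0.36016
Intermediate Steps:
Function('g')(M) = Rational(-1, 9) (Function('g')(M) = Mul(Rational(1, 9), Mul(-1, 1)) = Mul(Rational(1, 9), -1) = Rational(-1, 9))
J = Rational(302756, 9) (J = Mul(4, Add(Mul(58, 145), Rational(-1, 9))) = Mul(4, Add(8410, Rational(-1, 9))) = Mul(4, Rational(75689, 9)) = Rational(302756, 9) ≈ 33640.)
Mul(J, Pow(93401, -1)) = Mul(Rational(302756, 9), Pow(93401, -1)) = Mul(Rational(302756, 9), Rational(1, 93401)) = Rational(302756, 840609)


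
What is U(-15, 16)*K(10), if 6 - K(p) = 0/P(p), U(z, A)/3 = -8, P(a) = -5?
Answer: -144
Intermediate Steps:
U(z, A) = -24 (U(z, A) = 3*(-8) = -24)
K(p) = 6 (K(p) = 6 - 0/(-5) = 6 - 0*(-1)/5 = 6 - 1*0 = 6 + 0 = 6)
U(-15, 16)*K(10) = -24*6 = -144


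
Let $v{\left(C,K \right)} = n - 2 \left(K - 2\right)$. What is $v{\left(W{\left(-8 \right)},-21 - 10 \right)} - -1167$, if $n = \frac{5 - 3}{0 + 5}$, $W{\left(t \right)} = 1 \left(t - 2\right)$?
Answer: $\frac{6167}{5} \approx 1233.4$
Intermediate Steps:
$W{\left(t \right)} = -2 + t$ ($W{\left(t \right)} = 1 \left(-2 + t\right) = -2 + t$)
$n = \frac{2}{5} \approx 0.4$
$v{\left(C,K \right)} = \frac{22}{5} - 2 K$ ($v{\left(C,K \right)} = \frac{2}{5} - 2 \left(K - 2\right) = \frac{2}{5} - 2 \left(-2 + K\right) = \frac{2}{5} - \left(-4 + 2 K\right) = \frac{22}{5} - 2 K$)
$v{\left(W{\left(-8 \right)},-21 - 10 \right)} - -1167 = \left(\frac{22}{5} - 2 \left(-21 - 10\right)\right) - -1167 = \left(\frac{22}{5} - 2 \left(-21 - 10\right)\right) + 1167 = \left(\frac{22}{5} - -62\right) + 1167 = \left(\frac{22}{5} + 62\right) + 1167 = \frac{332}{5} + 1167 = \frac{6167}{5}$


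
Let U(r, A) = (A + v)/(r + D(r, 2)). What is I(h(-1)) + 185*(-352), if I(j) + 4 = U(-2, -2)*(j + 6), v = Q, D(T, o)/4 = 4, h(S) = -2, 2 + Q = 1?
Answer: -455874/7 ≈ -65125.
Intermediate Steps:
Q = -1 (Q = -2 + 1 = -1)
D(T, o) = 16 (D(T, o) = 4*4 = 16)
v = -1
U(r, A) = (-1 + A)/(16 + r) (U(r, A) = (A - 1)/(r + 16) = (-1 + A)/(16 + r))
I(j) = -37/7 - 3*j/14 (I(j) = -4 + ((-1 - 2)/(16 - 2))*(j + 6) = -4 + (-3/14)*(6 + j) = -4 + ((1/14)*(-3))*(6 + j) = -4 - 3*(6 + j)/14 = -4 + (-9/7 - 3*j/14) = -37/7 - 3*j/14)
I(h(-1)) + 185*(-352) = (-37/7 - 3/14*(-2)) + 185*(-352) = (-37/7 + 3/7) - 65120 = -34/7 - 65120 = -455874/7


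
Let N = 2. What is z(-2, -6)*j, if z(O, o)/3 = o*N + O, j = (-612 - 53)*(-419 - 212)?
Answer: -17623830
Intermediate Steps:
j = 419615 (j = -665*(-631) = 419615)
z(O, o) = 3*O + 6*o (z(O, o) = 3*(o*2 + O) = 3*(2*o + O) = 3*(O + 2*o) = 3*O + 6*o)
z(-2, -6)*j = (3*(-2) + 6*(-6))*419615 = (-6 - 36)*419615 = -42*419615 = -17623830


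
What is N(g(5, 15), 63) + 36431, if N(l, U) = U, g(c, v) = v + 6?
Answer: 36494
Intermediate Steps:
g(c, v) = 6 + v
N(g(5, 15), 63) + 36431 = 63 + 36431 = 36494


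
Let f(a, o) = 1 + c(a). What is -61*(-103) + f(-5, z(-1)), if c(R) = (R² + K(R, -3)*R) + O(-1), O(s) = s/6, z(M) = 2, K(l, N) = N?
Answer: 37943/6 ≈ 6323.8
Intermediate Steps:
O(s) = s/6 (O(s) = s*(⅙) = s/6)
c(R) = -⅙ + R² - 3*R (c(R) = (R² - 3*R) + (⅙)*(-1) = (R² - 3*R) - ⅙ = -⅙ + R² - 3*R)
f(a, o) = ⅚ + a² - 3*a (f(a, o) = 1 + (-⅙ + a² - 3*a) = ⅚ + a² - 3*a)
-61*(-103) + f(-5, z(-1)) = -61*(-103) + (⅚ + (-5)² - 3*(-5)) = 6283 + (⅚ + 25 + 15) = 6283 + 245/6 = 37943/6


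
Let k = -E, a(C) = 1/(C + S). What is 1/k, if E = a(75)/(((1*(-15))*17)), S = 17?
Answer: 23460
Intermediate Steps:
a(C) = 1/(17 + C) (a(C) = 1/(C + 17) = 1/(17 + C))
E = -1/23460 (E = 1/((17 + 75)*(((1*(-15))*17))) = 1/(92*((-15*17))) = (1/92)/(-255) = (1/92)*(-1/255) = -1/23460 ≈ -4.2626e-5)
k = 1/23460 (k = -1*(-1/23460) = 1/23460 ≈ 4.2626e-5)
1/k = 1/(1/23460) = 23460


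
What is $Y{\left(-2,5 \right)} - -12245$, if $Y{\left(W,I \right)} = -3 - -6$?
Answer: $12248$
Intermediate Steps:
$Y{\left(W,I \right)} = 3$ ($Y{\left(W,I \right)} = -3 + 6 = 3$)
$Y{\left(-2,5 \right)} - -12245 = 3 - -12245 = 3 + 12245 = 12248$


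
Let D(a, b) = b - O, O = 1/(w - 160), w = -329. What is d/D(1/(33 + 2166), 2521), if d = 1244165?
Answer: 121679337/246554 ≈ 493.52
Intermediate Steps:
O = -1/489 (O = 1/(-329 - 160) = 1/(-489) = -1/489 ≈ -0.0020450)
D(a, b) = 1/489 + b (D(a, b) = b - 1*(-1/489) = b + 1/489 = 1/489 + b)
d/D(1/(33 + 2166), 2521) = 1244165/(1/489 + 2521) = 1244165/(1232770/489) = 1244165*(489/1232770) = 121679337/246554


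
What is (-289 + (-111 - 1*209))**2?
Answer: 370881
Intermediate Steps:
(-289 + (-111 - 1*209))**2 = (-289 + (-111 - 209))**2 = (-289 - 320)**2 = (-609)**2 = 370881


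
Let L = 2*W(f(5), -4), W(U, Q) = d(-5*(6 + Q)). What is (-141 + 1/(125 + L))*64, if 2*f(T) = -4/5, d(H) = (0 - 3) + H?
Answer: -893312/99 ≈ -9023.4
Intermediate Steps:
d(H) = -3 + H
f(T) = -⅖ (f(T) = (-4/5)/2 = (-4*⅕)/2 = (½)*(-⅘) = -⅖)
W(U, Q) = -33 - 5*Q (W(U, Q) = -3 - 5*(6 + Q) = -3 + (-30 - 5*Q) = -33 - 5*Q)
L = -26 (L = 2*(-33 - 5*(-4)) = 2*(-33 + 20) = 2*(-13) = -26)
(-141 + 1/(125 + L))*64 = (-141 + 1/(125 - 26))*64 = (-141 + 1/99)*64 = -13958/99*64 = -893312/99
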